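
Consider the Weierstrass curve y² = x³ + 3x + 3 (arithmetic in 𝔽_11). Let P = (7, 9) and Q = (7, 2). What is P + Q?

The two points share x = 7 and their y-coordinates satisfy 9 + 2 ≡ 0 (mod 11), so they are inverses. Their sum is ∞.

O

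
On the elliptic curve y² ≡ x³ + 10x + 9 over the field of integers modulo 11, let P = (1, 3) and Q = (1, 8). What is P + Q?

The two points share x = 1 and their y-coordinates satisfy 3 + 8 ≡ 0 (mod 11), so they are inverses. Their sum is 𝒪.

O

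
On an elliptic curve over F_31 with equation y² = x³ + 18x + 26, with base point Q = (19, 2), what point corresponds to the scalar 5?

Repeated addition: build up to 5Q.
2Q: tangent at (19, 2): λ = (3·19² + 18)/(2·2) ≡ 16/4. 4⁻¹ ≡ 8 (mod 31), so λ ≡ 16·8 ≡ 4.
  x = λ² - 19 - 19 = 16 - 38 ≡ 9; y = λ·(19 - 9) - 2 ≡ 7. → (9, 7)
3Q: (9, 7) + (19, 2). λ = (2 - 7)/(19 - 9) ≡ 26/10 mod 31. 10⁻¹ ≡ 28 (mod 31), so λ ≡ 15.
  x = λ² - 9 - 19 = 225 - 28 ≡ 11; y = λ·(9 - 11) - 7 ≡ 25. → (11, 25)
4Q: (11, 25) + (19, 2). λ = (2 - 25)/(19 - 11) ≡ 8/8 mod 31. 8⁻¹ ≡ 4 (mod 31) since 8·4 = 32 ≡ 1, so λ ≡ 1.
  x = λ² - 11 - 19 = 1 - 30 ≡ 2; y = λ·(11 - 2) - 25 ≡ 15. → (2, 15)
5Q: (2, 15) + (19, 2). λ = (2 - 15)/(19 - 2) ≡ 18/17 mod 31. 17⁻¹ ≡ 11 (mod 31), so λ ≡ 12.
  x = λ² - 2 - 19 = 144 - 21 ≡ 30; y = λ·(2 - 30) - 15 ≡ 21. → (30, 21)

(30, 21)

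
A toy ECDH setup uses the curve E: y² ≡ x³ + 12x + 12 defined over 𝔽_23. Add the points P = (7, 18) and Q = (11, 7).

(14, 7)

(7, 18) + (11, 7). λ = (7 - 18)/(11 - 7) ≡ 12/4 mod 23. 4⁻¹ ≡ 6 (mod 23), so λ ≡ 3.
  x = λ² - 7 - 11 = 9 - 18 ≡ 14; y = λ·(7 - 14) - 18 ≡ 7. → (14, 7)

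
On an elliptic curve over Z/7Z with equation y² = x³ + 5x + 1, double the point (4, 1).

(3, 1)

tangent at (4, 1): λ = (3·4² + 5)/(2·1) ≡ 4/2. 2⁻¹ ≡ 4 (mod 7), so λ ≡ 4·4 ≡ 2.
  x = λ² - 4 - 4 = 4 - 8 ≡ 3; y = λ·(4 - 3) - 1 ≡ 1. → (3, 1)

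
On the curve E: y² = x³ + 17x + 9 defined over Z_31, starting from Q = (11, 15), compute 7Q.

Double-and-add on 7 = (111)₂. Start with Q = (11, 15) for the leading 1-bit.
double: tangent at (11, 15): λ = (3·11² + 17)/(2·15) ≡ 8/30. 30⁻¹ ≡ 30 (mod 31) since 30·30 = 900 ≡ 1, so λ ≡ 8·30 ≡ 23.
  x = λ² - 11 - 11 = 529 - 22 ≡ 11; y = λ·(11 - 11) - 15 ≡ 16. → (11, 16)
add Q: (11, 16) + (11, 15): same x and y₁ ≡ -y₂, so the sum is O.
double: O + O = O (identity).
add Q: O + (11, 15) = (11, 15) (identity).

(11, 15)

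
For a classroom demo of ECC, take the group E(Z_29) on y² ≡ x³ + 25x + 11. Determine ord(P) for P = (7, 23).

12

2P: tangent at (7, 23): λ = (3·7² + 25)/(2·23) ≡ 27/17. 17⁻¹ ≡ 12 (mod 29), so λ ≡ 27·12 ≡ 5.
  x = λ² - 7 - 7 = 25 - 14 ≡ 11; y = λ·(7 - 11) - 23 ≡ 15. → (11, 15)
3P: (11, 15) + (7, 23). λ = (23 - 15)/(7 - 11) ≡ 8/25 mod 29. 25⁻¹ ≡ 7 (mod 29) since 25·7 = 175 ≡ 1, so λ ≡ 27.
  x = λ² - 11 - 7 = 729 - 18 ≡ 15; y = λ·(11 - 15) - 15 ≡ 22. → (15, 22)
4P: (15, 22) + (7, 23). λ = (23 - 22)/(7 - 15) ≡ 1/21 mod 29. 21⁻¹ ≡ 18 (mod 29), so λ ≡ 18.
  x = λ² - 15 - 7 = 324 - 22 ≡ 12; y = λ·(15 - 12) - 22 ≡ 3. → (12, 3)
5P: (12, 3) + (7, 23). λ = (23 - 3)/(7 - 12) ≡ 20/24 mod 29. 24⁻¹ ≡ 23 (mod 29) since 24·23 = 552 ≡ 1, so λ ≡ 25.
  x = λ² - 12 - 7 = 625 - 19 ≡ 26; y = λ·(12 - 26) - 3 ≡ 24. → (26, 24)
6P: (26, 24) + (7, 23). λ = (23 - 24)/(7 - 26) ≡ 28/10 mod 29. 10⁻¹ ≡ 3 (mod 29), so λ ≡ 26.
  x = λ² - 26 - 7 = 676 - 33 ≡ 5; y = λ·(26 - 5) - 24 ≡ 0. → (5, 0)
7P: (5, 0) + (7, 23). λ = (23 - 0)/(7 - 5) ≡ 23/2 mod 29. 2⁻¹ ≡ 15 (mod 29) since 2·15 = 30 ≡ 1, so λ ≡ 26.
  x = λ² - 5 - 7 = 676 - 12 ≡ 26; y = λ·(5 - 26) - 0 ≡ 5. → (26, 5)
8P: (26, 5) + (7, 23). λ = (23 - 5)/(7 - 26) ≡ 18/10 mod 29. 10⁻¹ ≡ 3 (mod 29), so λ ≡ 25.
  x = λ² - 26 - 7 = 625 - 33 ≡ 12; y = λ·(26 - 12) - 5 ≡ 26. → (12, 26)
9P: (12, 26) + (7, 23). λ = (23 - 26)/(7 - 12) ≡ 26/24 mod 29. 24⁻¹ ≡ 23 (mod 29) since 24·23 = 552 ≡ 1, so λ ≡ 18.
  x = λ² - 12 - 7 = 324 - 19 ≡ 15; y = λ·(12 - 15) - 26 ≡ 7. → (15, 7)
10P: (15, 7) + (7, 23). λ = (23 - 7)/(7 - 15) ≡ 16/21 mod 29. 21⁻¹ ≡ 18 (mod 29) since 21·18 = 378 ≡ 1, so λ ≡ 27.
  x = λ² - 15 - 7 = 729 - 22 ≡ 11; y = λ·(15 - 11) - 7 ≡ 14. → (11, 14)
11P: (11, 14) + (7, 23). λ = (23 - 14)/(7 - 11) ≡ 9/25 mod 29. 25⁻¹ ≡ 7 (mod 29) since 25·7 = 175 ≡ 1, so λ ≡ 5.
  x = λ² - 11 - 7 = 25 - 18 ≡ 7; y = λ·(11 - 7) - 14 ≡ 6. → (7, 6)
12P: (7, 6) + (7, 23): same x and y₁ ≡ -y₂, so the sum is the point at infinity.
12P = the point at infinity, so the order is 12.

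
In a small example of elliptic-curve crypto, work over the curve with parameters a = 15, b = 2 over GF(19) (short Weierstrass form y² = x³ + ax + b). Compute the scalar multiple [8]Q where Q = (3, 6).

(11, 15)

Double-and-add on 8 = (1000)₂. Start with Q = (3, 6) for the leading 1-bit.
double: tangent at (3, 6): λ = (3·3² + 15)/(2·6) ≡ 4/12. 12⁻¹ ≡ 8 (mod 19) since 12·8 = 96 ≡ 1, so λ ≡ 4·8 ≡ 13.
  x = λ² - 3 - 3 = 169 - 6 ≡ 11; y = λ·(3 - 11) - 6 ≡ 4. → (11, 4)
double: tangent at (11, 4): λ = (3·11² + 15)/(2·4) ≡ 17/8. 8⁻¹ ≡ 12 (mod 19), so λ ≡ 17·12 ≡ 14.
  x = λ² - 11 - 11 = 196 - 22 ≡ 3; y = λ·(11 - 3) - 4 ≡ 13. → (3, 13)
double: tangent at (3, 13): λ = (3·3² + 15)/(2·13) ≡ 4/7. 7⁻¹ ≡ 11 (mod 19), so λ ≡ 4·11 ≡ 6.
  x = λ² - 3 - 3 = 36 - 6 ≡ 11; y = λ·(3 - 11) - 13 ≡ 15. → (11, 15)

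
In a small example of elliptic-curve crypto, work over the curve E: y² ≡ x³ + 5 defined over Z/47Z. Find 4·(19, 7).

(35, 43)

Write P = (19, 7).
Double-and-add on 4 = (100)₂. Start with P = (19, 7) for the leading 1-bit.
double: tangent at (19, 7): λ = (3·19² + 0)/(2·7) ≡ 2/14. 14⁻¹ ≡ 37 (mod 47), so λ ≡ 2·37 ≡ 27.
  x = λ² - 19 - 19 = 729 - 38 ≡ 33; y = λ·(19 - 33) - 7 ≡ 38. → (33, 38)
double: tangent at (33, 38): λ = (3·33² + 0)/(2·38) ≡ 24/29. 29⁻¹ ≡ 13 (mod 47), so λ ≡ 24·13 ≡ 30.
  x = λ² - 33 - 33 = 900 - 66 ≡ 35; y = λ·(33 - 35) - 38 ≡ 43. → (35, 43)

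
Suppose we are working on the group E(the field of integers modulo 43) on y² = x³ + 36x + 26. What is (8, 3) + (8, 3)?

(9, 2)

tangent at (8, 3): λ = (3·8² + 36)/(2·3) ≡ 13/6. 6⁻¹ ≡ 36 (mod 43), so λ ≡ 13·36 ≡ 38.
  x = λ² - 8 - 8 = 1444 - 16 ≡ 9; y = λ·(8 - 9) - 3 ≡ 2. → (9, 2)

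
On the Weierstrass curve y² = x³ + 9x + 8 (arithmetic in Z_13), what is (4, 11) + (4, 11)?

tangent at (4, 11): λ = (3·4² + 9)/(2·11) ≡ 5/9. 9⁻¹ ≡ 3 (mod 13) since 9·3 = 27 ≡ 1, so λ ≡ 5·3 ≡ 2.
  x = λ² - 4 - 4 = 4 - 8 ≡ 9; y = λ·(4 - 9) - 11 ≡ 5. → (9, 5)

(9, 5)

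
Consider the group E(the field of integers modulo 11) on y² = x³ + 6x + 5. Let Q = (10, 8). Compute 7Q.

(4, 7)

Double-and-add on 7 = (111)₂. Start with Q = (10, 8) for the leading 1-bit.
double: tangent at (10, 8): λ = (3·10² + 6)/(2·8) ≡ 9/5. 5⁻¹ ≡ 9 (mod 11) since 5·9 = 45 ≡ 1, so λ ≡ 9·9 ≡ 4.
  x = λ² - 10 - 10 = 16 - 20 ≡ 7; y = λ·(10 - 7) - 8 ≡ 4. → (7, 4)
add Q: (7, 4) + (10, 8). λ = (8 - 4)/(10 - 7) ≡ 4/3 mod 11. 3⁻¹ ≡ 4 (mod 11), so λ ≡ 5.
  x = λ² - 7 - 10 = 25 - 17 ≡ 8; y = λ·(7 - 8) - 4 ≡ 2. → (8, 2)
double: tangent at (8, 2): λ = (3·8² + 6)/(2·2) ≡ 0/4. 4⁻¹ ≡ 3 (mod 11) since 4·3 = 12 ≡ 1, so λ ≡ 0·3 ≡ 0.
  x = λ² - 8 - 8 = 0 - 16 ≡ 6; y = λ·(8 - 6) - 2 ≡ 9. → (6, 9)
add Q: (6, 9) + (10, 8). λ = (8 - 9)/(10 - 6) ≡ 10/4 mod 11. 4⁻¹ ≡ 3 (mod 11), so λ ≡ 8.
  x = λ² - 6 - 10 = 64 - 16 ≡ 4; y = λ·(6 - 4) - 9 ≡ 7. → (4, 7)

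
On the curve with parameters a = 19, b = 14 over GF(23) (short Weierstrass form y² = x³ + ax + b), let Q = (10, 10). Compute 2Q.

(4, 19)

tangent at (10, 10): λ = (3·10² + 19)/(2·10) ≡ 20/20. 20⁻¹ ≡ 15 (mod 23) since 20·15 = 300 ≡ 1, so λ ≡ 20·15 ≡ 1.
  x = λ² - 10 - 10 = 1 - 20 ≡ 4; y = λ·(10 - 4) - 10 ≡ 19. → (4, 19)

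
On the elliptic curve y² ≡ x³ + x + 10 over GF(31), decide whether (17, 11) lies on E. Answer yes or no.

y² = 11² ≡ 28; x³ + 1x + 10 = 4940 ≡ 11 (mod 31). 28 ≠ 11.

no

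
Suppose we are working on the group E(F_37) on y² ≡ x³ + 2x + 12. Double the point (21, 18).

tangent at (21, 18): λ = (3·21² + 2)/(2·18) ≡ 30/36. 36⁻¹ ≡ 36 (mod 37) since 36·36 = 1296 ≡ 1, so λ ≡ 30·36 ≡ 7.
  x = λ² - 21 - 21 = 49 - 42 ≡ 7; y = λ·(21 - 7) - 18 ≡ 6. → (7, 6)

(7, 6)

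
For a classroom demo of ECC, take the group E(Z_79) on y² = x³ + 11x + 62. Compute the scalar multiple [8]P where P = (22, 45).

(74, 35)

Repeated addition: build up to 8P.
2P: tangent at (22, 45): λ = (3·22² + 11)/(2·45) ≡ 41/11. 11⁻¹ ≡ 36 (mod 79), so λ ≡ 41·36 ≡ 54.
  x = λ² - 22 - 22 = 2916 - 44 ≡ 28; y = λ·(22 - 28) - 45 ≡ 26. → (28, 26)
3P: (28, 26) + (22, 45). λ = (45 - 26)/(22 - 28) ≡ 19/73 mod 79. 73⁻¹ ≡ 13 (mod 79), so λ ≡ 10.
  x = λ² - 28 - 22 = 100 - 50 ≡ 50; y = λ·(28 - 50) - 26 ≡ 70. → (50, 70)
4P: (50, 70) + (22, 45). λ = (45 - 70)/(22 - 50) ≡ 54/51 mod 79. 51⁻¹ ≡ 31 (mod 79) since 51·31 = 1581 ≡ 1, so λ ≡ 15.
  x = λ² - 50 - 22 = 225 - 72 ≡ 74; y = λ·(50 - 74) - 70 ≡ 44. → (74, 44)
5P: (74, 44) + (22, 45). λ = (45 - 44)/(22 - 74) ≡ 1/27 mod 79. 27⁻¹ ≡ 41 (mod 79) since 27·41 = 1107 ≡ 1, so λ ≡ 41.
  x = λ² - 74 - 22 = 1681 - 96 ≡ 5; y = λ·(74 - 5) - 44 ≡ 20. → (5, 20)
6P: (5, 20) + (22, 45). λ = (45 - 20)/(22 - 5) ≡ 25/17 mod 79. 17⁻¹ ≡ 14 (mod 79), so λ ≡ 34.
  x = λ² - 5 - 22 = 1156 - 27 ≡ 23; y = λ·(5 - 23) - 20 ≡ 0. → (23, 0)
7P: (23, 0) + (22, 45). λ = (45 - 0)/(22 - 23) ≡ 45/78 mod 79. 78⁻¹ ≡ 78 (mod 79), so λ ≡ 34.
  x = λ² - 23 - 22 = 1156 - 45 ≡ 5; y = λ·(23 - 5) - 0 ≡ 59. → (5, 59)
8P: (5, 59) + (22, 45). λ = (45 - 59)/(22 - 5) ≡ 65/17 mod 79. 17⁻¹ ≡ 14 (mod 79), so λ ≡ 41.
  x = λ² - 5 - 22 = 1681 - 27 ≡ 74; y = λ·(5 - 74) - 59 ≡ 35. → (74, 35)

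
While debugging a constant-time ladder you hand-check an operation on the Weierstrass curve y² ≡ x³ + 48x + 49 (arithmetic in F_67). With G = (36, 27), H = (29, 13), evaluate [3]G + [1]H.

(2, 32)

First 3G:
Repeated addition: build up to 3G.
2G: tangent at (36, 27): λ = (3·36² + 48)/(2·27) ≡ 50/54. 54⁻¹ ≡ 36 (mod 67) since 54·36 = 1944 ≡ 1, so λ ≡ 50·36 ≡ 58.
  x = λ² - 36 - 36 = 3364 - 72 ≡ 9; y = λ·(36 - 9) - 27 ≡ 65. → (9, 65)
3G: (9, 65) + (36, 27). λ = (27 - 65)/(36 - 9) ≡ 29/27 mod 67. 27⁻¹ ≡ 5 (mod 67) since 27·5 = 135 ≡ 1, so λ ≡ 11.
  x = λ² - 9 - 36 = 121 - 45 ≡ 9; y = λ·(9 - 9) - 65 ≡ 2. → (9, 2)
3G = (9, 2).
Finally 3G + H:
(9, 2) + (29, 13). λ = (13 - 2)/(29 - 9) ≡ 11/20 mod 67. 20⁻¹ ≡ 57 (mod 67) since 20·57 = 1140 ≡ 1, so λ ≡ 24.
  x = λ² - 9 - 29 = 576 - 38 ≡ 2; y = λ·(9 - 2) - 2 ≡ 32. → (2, 32)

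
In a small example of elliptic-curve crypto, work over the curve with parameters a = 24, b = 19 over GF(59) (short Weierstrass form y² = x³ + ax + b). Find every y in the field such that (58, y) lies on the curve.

x³ + 24x + 19 = 196523 ≡ 53 (mod 59).
Square roots of 53 mod 59: 17 and 42 (since 17² = 289 ≡ 53).

17, 42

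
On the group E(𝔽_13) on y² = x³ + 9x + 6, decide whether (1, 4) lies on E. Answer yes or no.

y² = 4² ≡ 3; x³ + 9x + 6 = 16 ≡ 3 (mod 13). 3 = 3.

yes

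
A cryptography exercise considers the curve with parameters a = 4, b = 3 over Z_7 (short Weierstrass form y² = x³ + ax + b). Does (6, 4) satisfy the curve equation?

y² = 4² ≡ 2; x³ + 4x + 3 = 243 ≡ 5 (mod 7). 2 ≠ 5.

no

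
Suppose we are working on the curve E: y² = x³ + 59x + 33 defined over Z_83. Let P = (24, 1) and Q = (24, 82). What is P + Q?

The two points share x = 24 and their y-coordinates satisfy 1 + 82 ≡ 0 (mod 83), so they are inverses. Their sum is ∞.

O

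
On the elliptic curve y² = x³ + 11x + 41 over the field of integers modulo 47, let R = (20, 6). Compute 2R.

tangent at (20, 6): λ = (3·20² + 11)/(2·6) ≡ 36/12. 12⁻¹ ≡ 4 (mod 47), so λ ≡ 36·4 ≡ 3.
  x = λ² - 20 - 20 = 9 - 40 ≡ 16; y = λ·(20 - 16) - 6 ≡ 6. → (16, 6)

(16, 6)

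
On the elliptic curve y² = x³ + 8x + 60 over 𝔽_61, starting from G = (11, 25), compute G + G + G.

(21, 41)

Repeated addition: build up to 3G.
2G: tangent at (11, 25): λ = (3·11² + 8)/(2·25) ≡ 5/50. 50⁻¹ ≡ 11 (mod 61) since 50·11 = 550 ≡ 1, so λ ≡ 5·11 ≡ 55.
  x = λ² - 11 - 11 = 3025 - 22 ≡ 14; y = λ·(11 - 14) - 25 ≡ 54. → (14, 54)
3G: (14, 54) + (11, 25). λ = (25 - 54)/(11 - 14) ≡ 32/58 mod 61. 58⁻¹ ≡ 20 (mod 61), so λ ≡ 30.
  x = λ² - 14 - 11 = 900 - 25 ≡ 21; y = λ·(14 - 21) - 54 ≡ 41. → (21, 41)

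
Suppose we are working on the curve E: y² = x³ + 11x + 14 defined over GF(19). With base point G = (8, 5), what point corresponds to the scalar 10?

(5, 17)

Double-and-add on 10 = (1010)₂. Start with G = (8, 5) for the leading 1-bit.
double: tangent at (8, 5): λ = (3·8² + 11)/(2·5) ≡ 13/10. 10⁻¹ ≡ 2 (mod 19), so λ ≡ 13·2 ≡ 7.
  x = λ² - 8 - 8 = 49 - 16 ≡ 14; y = λ·(8 - 14) - 5 ≡ 10. → (14, 10)
double: tangent at (14, 10): λ = (3·14² + 11)/(2·10) ≡ 10/1. 1⁻¹ ≡ 1 (mod 19) since 1·1 = 1 ≡ 1, so λ ≡ 10·1 ≡ 10.
  x = λ² - 14 - 14 = 100 - 28 ≡ 15; y = λ·(14 - 15) - 10 ≡ 18. → (15, 18)
add G: (15, 18) + (8, 5). λ = (5 - 18)/(8 - 15) ≡ 6/12 mod 19. 12⁻¹ ≡ 8 (mod 19), so λ ≡ 10.
  x = λ² - 15 - 8 = 100 - 23 ≡ 1; y = λ·(15 - 1) - 18 ≡ 8. → (1, 8)
double: tangent at (1, 8): λ = (3·1² + 11)/(2·8) ≡ 14/16. 16⁻¹ ≡ 6 (mod 19) since 16·6 = 96 ≡ 1, so λ ≡ 14·6 ≡ 8.
  x = λ² - 1 - 1 = 64 - 2 ≡ 5; y = λ·(1 - 5) - 8 ≡ 17. → (5, 17)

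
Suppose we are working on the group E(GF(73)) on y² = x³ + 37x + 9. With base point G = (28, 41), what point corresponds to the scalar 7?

(5, 10)

Repeated addition: build up to 7G.
2G: tangent at (28, 41): λ = (3·28² + 37)/(2·41) ≡ 53/9. 9⁻¹ ≡ 65 (mod 73) since 9·65 = 585 ≡ 1, so λ ≡ 53·65 ≡ 14.
  x = λ² - 28 - 28 = 196 - 56 ≡ 67; y = λ·(28 - 67) - 41 ≡ 70. → (67, 70)
3G: (67, 70) + (28, 41). λ = (41 - 70)/(28 - 67) ≡ 44/34 mod 73. 34⁻¹ ≡ 58 (mod 73), so λ ≡ 70.
  x = λ² - 67 - 28 = 4900 - 95 ≡ 60; y = λ·(67 - 60) - 70 ≡ 55. → (60, 55)
4G: (60, 55) + (28, 41). λ = (41 - 55)/(28 - 60) ≡ 59/41 mod 73. 41⁻¹ ≡ 57 (mod 73) since 41·57 = 2337 ≡ 1, so λ ≡ 5.
  x = λ² - 60 - 28 = 25 - 88 ≡ 10; y = λ·(60 - 10) - 55 ≡ 49. → (10, 49)
5G: (10, 49) + (28, 41). λ = (41 - 49)/(28 - 10) ≡ 65/18 mod 73. 18⁻¹ ≡ 69 (mod 73), so λ ≡ 32.
  x = λ² - 10 - 28 = 1024 - 38 ≡ 37; y = λ·(10 - 37) - 49 ≡ 36. → (37, 36)
6G: (37, 36) + (28, 41). λ = (41 - 36)/(28 - 37) ≡ 5/64 mod 73. 64⁻¹ ≡ 8 (mod 73), so λ ≡ 40.
  x = λ² - 37 - 28 = 1600 - 65 ≡ 2; y = λ·(37 - 2) - 36 ≡ 50. → (2, 50)
7G: (2, 50) + (28, 41). λ = (41 - 50)/(28 - 2) ≡ 64/26 mod 73. 26⁻¹ ≡ 59 (mod 73), so λ ≡ 53.
  x = λ² - 2 - 28 = 2809 - 30 ≡ 5; y = λ·(2 - 5) - 50 ≡ 10. → (5, 10)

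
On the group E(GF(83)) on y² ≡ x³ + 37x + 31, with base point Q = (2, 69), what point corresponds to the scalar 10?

(8, 80)

Repeated addition: build up to 10Q.
2Q: tangent at (2, 69): λ = (3·2² + 37)/(2·69) ≡ 49/55. 55⁻¹ ≡ 80 (mod 83), so λ ≡ 49·80 ≡ 19.
  x = λ² - 2 - 2 = 361 - 4 ≡ 25; y = λ·(2 - 25) - 69 ≡ 75. → (25, 75)
3Q: (25, 75) + (2, 69). λ = (69 - 75)/(2 - 25) ≡ 77/60 mod 83. 60⁻¹ ≡ 18 (mod 83) since 60·18 = 1080 ≡ 1, so λ ≡ 58.
  x = λ² - 25 - 2 = 3364 - 27 ≡ 17; y = λ·(25 - 17) - 75 ≡ 57. → (17, 57)
4Q: (17, 57) + (2, 69). λ = (69 - 57)/(2 - 17) ≡ 12/68 mod 83. 68⁻¹ ≡ 11 (mod 83) since 68·11 = 748 ≡ 1, so λ ≡ 49.
  x = λ² - 17 - 2 = 2401 - 19 ≡ 58; y = λ·(17 - 58) - 57 ≡ 9. → (58, 9)
5Q: (58, 9) + (2, 69). λ = (69 - 9)/(2 - 58) ≡ 60/27 mod 83. 27⁻¹ ≡ 40 (mod 83) since 27·40 = 1080 ≡ 1, so λ ≡ 76.
  x = λ² - 58 - 2 = 5776 - 60 ≡ 72; y = λ·(58 - 72) - 9 ≡ 6. → (72, 6)
6Q: (72, 6) + (2, 69). λ = (69 - 6)/(2 - 72) ≡ 63/13 mod 83. 13⁻¹ ≡ 32 (mod 83), so λ ≡ 24.
  x = λ² - 72 - 2 = 576 - 74 ≡ 4; y = λ·(72 - 4) - 6 ≡ 49. → (4, 49)
7Q: (4, 49) + (2, 69). λ = (69 - 49)/(2 - 4) ≡ 20/81 mod 83. 81⁻¹ ≡ 41 (mod 83) since 81·41 = 3321 ≡ 1, so λ ≡ 73.
  x = λ² - 4 - 2 = 5329 - 6 ≡ 11; y = λ·(4 - 11) - 49 ≡ 21. → (11, 21)
8Q: (11, 21) + (2, 69). λ = (69 - 21)/(2 - 11) ≡ 48/74 mod 83. 74⁻¹ ≡ 46 (mod 83), so λ ≡ 50.
  x = λ² - 11 - 2 = 2500 - 13 ≡ 80; y = λ·(11 - 80) - 21 ≡ 15. → (80, 15)
9Q: (80, 15) + (2, 69). λ = (69 - 15)/(2 - 80) ≡ 54/5 mod 83. 5⁻¹ ≡ 50 (mod 83), so λ ≡ 44.
  x = λ² - 80 - 2 = 1936 - 82 ≡ 28; y = λ·(80 - 28) - 15 ≡ 32. → (28, 32)
10Q: (28, 32) + (2, 69). λ = (69 - 32)/(2 - 28) ≡ 37/57 mod 83. 57⁻¹ ≡ 67 (mod 83) since 57·67 = 3819 ≡ 1, so λ ≡ 72.
  x = λ² - 28 - 2 = 5184 - 30 ≡ 8; y = λ·(28 - 8) - 32 ≡ 80. → (8, 80)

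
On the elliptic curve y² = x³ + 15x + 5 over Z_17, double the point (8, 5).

(5, 1)

tangent at (8, 5): λ = (3·8² + 15)/(2·5) ≡ 3/10. 10⁻¹ ≡ 12 (mod 17), so λ ≡ 3·12 ≡ 2.
  x = λ² - 8 - 8 = 4 - 16 ≡ 5; y = λ·(8 - 5) - 5 ≡ 1. → (5, 1)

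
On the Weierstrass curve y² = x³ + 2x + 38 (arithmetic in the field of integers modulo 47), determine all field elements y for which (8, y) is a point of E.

x³ + 2x + 38 = 566 ≡ 2 (mod 47).
Square roots of 2 mod 47: 7 and 40 (since 7² = 49 ≡ 2).

7, 40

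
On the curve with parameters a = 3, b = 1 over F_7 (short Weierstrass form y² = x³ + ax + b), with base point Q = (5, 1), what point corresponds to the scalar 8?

(6, 2)

Double-and-add on 8 = (1000)₂. Start with Q = (5, 1) for the leading 1-bit.
double: tangent at (5, 1): λ = (3·5² + 3)/(2·1) ≡ 1/2. 2⁻¹ ≡ 4 (mod 7), so λ ≡ 1·4 ≡ 4.
  x = λ² - 5 - 5 = 16 - 10 ≡ 6; y = λ·(5 - 6) - 1 ≡ 2. → (6, 2)
double: tangent at (6, 2): λ = (3·6² + 3)/(2·2) ≡ 6/4. 4⁻¹ ≡ 2 (mod 7) since 4·2 = 8 ≡ 1, so λ ≡ 6·2 ≡ 5.
  x = λ² - 6 - 6 = 25 - 12 ≡ 6; y = λ·(6 - 6) - 2 ≡ 5. → (6, 5)
double: tangent at (6, 5): λ = (3·6² + 3)/(2·5) ≡ 6/3. 3⁻¹ ≡ 5 (mod 7) since 3·5 = 15 ≡ 1, so λ ≡ 6·5 ≡ 2.
  x = λ² - 6 - 6 = 4 - 12 ≡ 6; y = λ·(6 - 6) - 5 ≡ 2. → (6, 2)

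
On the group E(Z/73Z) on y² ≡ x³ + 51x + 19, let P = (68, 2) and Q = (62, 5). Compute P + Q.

(71, 36)

(68, 2) + (62, 5). λ = (5 - 2)/(62 - 68) ≡ 3/67 mod 73. 67⁻¹ ≡ 12 (mod 73), so λ ≡ 36.
  x = λ² - 68 - 62 = 1296 - 130 ≡ 71; y = λ·(68 - 71) - 2 ≡ 36. → (71, 36)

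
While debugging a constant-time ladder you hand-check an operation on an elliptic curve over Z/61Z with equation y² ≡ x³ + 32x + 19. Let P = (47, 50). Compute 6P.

(31, 27)

Double-and-add on 6 = (110)₂. Start with P = (47, 50) for the leading 1-bit.
double: tangent at (47, 50): λ = (3·47² + 32)/(2·50) ≡ 10/39. 39⁻¹ ≡ 36 (mod 61), so λ ≡ 10·36 ≡ 55.
  x = λ² - 47 - 47 = 3025 - 94 ≡ 3; y = λ·(47 - 3) - 50 ≡ 52. → (3, 52)
add P: (3, 52) + (47, 50). λ = (50 - 52)/(47 - 3) ≡ 59/44 mod 61. 44⁻¹ ≡ 43 (mod 61), so λ ≡ 36.
  x = λ² - 3 - 47 = 1296 - 50 ≡ 26; y = λ·(3 - 26) - 52 ≡ 35. → (26, 35)
double: tangent at (26, 35): λ = (3·26² + 32)/(2·35) ≡ 47/9. 9⁻¹ ≡ 34 (mod 61), so λ ≡ 47·34 ≡ 12.
  x = λ² - 26 - 26 = 144 - 52 ≡ 31; y = λ·(26 - 31) - 35 ≡ 27. → (31, 27)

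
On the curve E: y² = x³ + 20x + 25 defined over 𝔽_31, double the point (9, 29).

tangent at (9, 29): λ = (3·9² + 20)/(2·29) ≡ 15/27. 27⁻¹ ≡ 23 (mod 31), so λ ≡ 15·23 ≡ 4.
  x = λ² - 9 - 9 = 16 - 18 ≡ 29; y = λ·(9 - 29) - 29 ≡ 15. → (29, 15)

(29, 15)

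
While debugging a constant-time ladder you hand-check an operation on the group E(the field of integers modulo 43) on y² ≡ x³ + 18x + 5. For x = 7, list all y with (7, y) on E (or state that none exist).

x³ + 18x + 5 = 474 ≡ 1 (mod 43).
Square roots of 1 mod 43: 1 and 42 (since 1² = 1 ≡ 1).

1, 42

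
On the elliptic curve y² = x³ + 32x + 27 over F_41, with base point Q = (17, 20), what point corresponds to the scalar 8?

Double-and-add on 8 = (1000)₂. Start with Q = (17, 20) for the leading 1-bit.
double: tangent at (17, 20): λ = (3·17² + 32)/(2·20) ≡ 38/40. 40⁻¹ ≡ 40 (mod 41), so λ ≡ 38·40 ≡ 3.
  x = λ² - 17 - 17 = 9 - 34 ≡ 16; y = λ·(17 - 16) - 20 ≡ 24. → (16, 24)
double: tangent at (16, 24): λ = (3·16² + 32)/(2·24) ≡ 21/7. 7⁻¹ ≡ 6 (mod 41), so λ ≡ 21·6 ≡ 3.
  x = λ² - 16 - 16 = 9 - 32 ≡ 18; y = λ·(16 - 18) - 24 ≡ 11. → (18, 11)
double: tangent at (18, 11): λ = (3·18² + 32)/(2·11) ≡ 20/22. 22⁻¹ ≡ 28 (mod 41), so λ ≡ 20·28 ≡ 27.
  x = λ² - 18 - 18 = 729 - 36 ≡ 37; y = λ·(18 - 37) - 11 ≡ 9. → (37, 9)

(37, 9)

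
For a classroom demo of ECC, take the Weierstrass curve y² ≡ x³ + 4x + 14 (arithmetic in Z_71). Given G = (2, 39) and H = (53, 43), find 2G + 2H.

First 2G:
Repeated addition: build up to 2G.
2G: tangent at (2, 39): λ = (3·2² + 4)/(2·39) ≡ 16/7. 7⁻¹ ≡ 61 (mod 71) since 7·61 = 427 ≡ 1, so λ ≡ 16·61 ≡ 53.
  x = λ² - 2 - 2 = 2809 - 4 ≡ 36; y = λ·(2 - 36) - 39 ≡ 5. → (36, 5)
2G = (36, 5).
Next 2H:
Repeated addition: build up to 2H.
2H: tangent at (53, 43): λ = (3·53² + 4)/(2·43) ≡ 53/15. 15⁻¹ ≡ 19 (mod 71) since 15·19 = 285 ≡ 1, so λ ≡ 53·19 ≡ 13.
  x = λ² - 53 - 53 = 169 - 106 ≡ 63; y = λ·(53 - 63) - 43 ≡ 40. → (63, 40)
2H = (63, 40).
Finally 2G + 2H:
(36, 5) + (63, 40). λ = (40 - 5)/(63 - 36) ≡ 35/27 mod 71. 27⁻¹ ≡ 50 (mod 71) since 27·50 = 1350 ≡ 1, so λ ≡ 46.
  x = λ² - 36 - 63 = 2116 - 99 ≡ 29; y = λ·(36 - 29) - 5 ≡ 33. → (29, 33)

(29, 33)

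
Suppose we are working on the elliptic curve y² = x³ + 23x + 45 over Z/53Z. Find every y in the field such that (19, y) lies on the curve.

x³ + 23x + 45 = 7341 ≡ 27 (mod 53).
27 is a non-residue mod 53; no y exists.

none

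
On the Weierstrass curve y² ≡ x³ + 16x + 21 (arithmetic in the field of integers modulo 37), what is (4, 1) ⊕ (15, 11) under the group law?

(4, 1) + (15, 11). λ = (11 - 1)/(15 - 4) ≡ 10/11 mod 37. 11⁻¹ ≡ 27 (mod 37), so λ ≡ 11.
  x = λ² - 4 - 15 = 121 - 19 ≡ 28; y = λ·(4 - 28) - 1 ≡ 31. → (28, 31)

(28, 31)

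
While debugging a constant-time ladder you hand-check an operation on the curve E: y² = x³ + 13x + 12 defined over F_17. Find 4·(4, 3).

(5, 10)

Write Q = (4, 3).
Double-and-add on 4 = (100)₂. Start with Q = (4, 3) for the leading 1-bit.
double: tangent at (4, 3): λ = (3·4² + 13)/(2·3) ≡ 10/6. 6⁻¹ ≡ 3 (mod 17) since 6·3 = 18 ≡ 1, so λ ≡ 10·3 ≡ 13.
  x = λ² - 4 - 4 = 169 - 8 ≡ 8; y = λ·(4 - 8) - 3 ≡ 13. → (8, 13)
double: tangent at (8, 13): λ = (3·8² + 13)/(2·13) ≡ 1/9. 9⁻¹ ≡ 2 (mod 17) since 9·2 = 18 ≡ 1, so λ ≡ 1·2 ≡ 2.
  x = λ² - 8 - 8 = 4 - 16 ≡ 5; y = λ·(8 - 5) - 13 ≡ 10. → (5, 10)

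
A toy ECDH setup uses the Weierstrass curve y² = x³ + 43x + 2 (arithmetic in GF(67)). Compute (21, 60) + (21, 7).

The two points share x = 21 and their y-coordinates satisfy 60 + 7 ≡ 0 (mod 67), so they are inverses. Their sum is the point at infinity.

O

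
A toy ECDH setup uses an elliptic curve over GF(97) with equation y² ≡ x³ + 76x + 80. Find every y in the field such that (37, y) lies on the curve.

1, 96

x³ + 76x + 80 = 53545 ≡ 1 (mod 97).
Square roots of 1 mod 97: 1 and 96 (since 1² = 1 ≡ 1).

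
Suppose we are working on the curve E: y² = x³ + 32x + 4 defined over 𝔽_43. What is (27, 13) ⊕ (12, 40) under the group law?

(27, 13) + (12, 40). λ = (40 - 13)/(12 - 27) ≡ 27/28 mod 43. 28⁻¹ ≡ 20 (mod 43), so λ ≡ 24.
  x = λ² - 27 - 12 = 576 - 39 ≡ 21; y = λ·(27 - 21) - 13 ≡ 2. → (21, 2)

(21, 2)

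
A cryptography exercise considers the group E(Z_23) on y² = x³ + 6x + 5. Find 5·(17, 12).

(4, 1)

Write P = (17, 12).
Repeated addition: build up to 5P.
2P: tangent at (17, 12): λ = (3·17² + 6)/(2·12) ≡ 22/1. 1⁻¹ ≡ 1 (mod 23), so λ ≡ 22·1 ≡ 22.
  x = λ² - 17 - 17 = 484 - 34 ≡ 13; y = λ·(17 - 13) - 12 ≡ 7. → (13, 7)
3P: (13, 7) + (17, 12). λ = (12 - 7)/(17 - 13) ≡ 5/4 mod 23. 4⁻¹ ≡ 6 (mod 23), so λ ≡ 7.
  x = λ² - 13 - 17 = 49 - 30 ≡ 19; y = λ·(13 - 19) - 7 ≡ 20. → (19, 20)
4P: (19, 20) + (17, 12). λ = (12 - 20)/(17 - 19) ≡ 15/21 mod 23. 21⁻¹ ≡ 11 (mod 23) since 21·11 = 231 ≡ 1, so λ ≡ 4.
  x = λ² - 19 - 17 = 16 - 36 ≡ 3; y = λ·(19 - 3) - 20 ≡ 21. → (3, 21)
5P: (3, 21) + (17, 12). λ = (12 - 21)/(17 - 3) ≡ 14/14 mod 23. 14⁻¹ ≡ 5 (mod 23) since 14·5 = 70 ≡ 1, so λ ≡ 1.
  x = λ² - 3 - 17 = 1 - 20 ≡ 4; y = λ·(3 - 4) - 21 ≡ 1. → (4, 1)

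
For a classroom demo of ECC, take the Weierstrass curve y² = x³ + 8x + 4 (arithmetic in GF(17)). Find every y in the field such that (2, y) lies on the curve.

x³ + 8x + 4 = 28 ≡ 11 (mod 17).
11 is a non-residue mod 17; no y exists.

none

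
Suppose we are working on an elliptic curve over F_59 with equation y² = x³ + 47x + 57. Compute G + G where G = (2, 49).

tangent at (2, 49): λ = (3·2² + 47)/(2·49) ≡ 0/39. 39⁻¹ ≡ 56 (mod 59), so λ ≡ 0·56 ≡ 0.
  x = λ² - 2 - 2 = 0 - 4 ≡ 55; y = λ·(2 - 55) - 49 ≡ 10. → (55, 10)

(55, 10)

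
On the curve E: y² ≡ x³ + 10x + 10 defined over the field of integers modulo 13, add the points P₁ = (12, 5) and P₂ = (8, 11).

(12, 5) + (8, 11). λ = (11 - 5)/(8 - 12) ≡ 6/9 mod 13. 9⁻¹ ≡ 3 (mod 13), so λ ≡ 5.
  x = λ² - 12 - 8 = 25 - 20 ≡ 5; y = λ·(12 - 5) - 5 ≡ 4. → (5, 4)

(5, 4)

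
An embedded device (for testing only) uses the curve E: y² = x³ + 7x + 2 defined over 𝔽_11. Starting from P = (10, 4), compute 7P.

Double-and-add on 7 = (111)₂. Start with P = (10, 4) for the leading 1-bit.
double: tangent at (10, 4): λ = (3·10² + 7)/(2·4) ≡ 10/8. 8⁻¹ ≡ 7 (mod 11), so λ ≡ 10·7 ≡ 4.
  x = λ² - 10 - 10 = 16 - 20 ≡ 7; y = λ·(10 - 7) - 4 ≡ 8. → (7, 8)
add P: (7, 8) + (10, 4). λ = (4 - 8)/(10 - 7) ≡ 7/3 mod 11. 3⁻¹ ≡ 4 (mod 11), so λ ≡ 6.
  x = λ² - 7 - 10 = 36 - 17 ≡ 8; y = λ·(7 - 8) - 8 ≡ 8. → (8, 8)
double: tangent at (8, 8): λ = (3·8² + 7)/(2·8) ≡ 1/5. 5⁻¹ ≡ 9 (mod 11) since 5·9 = 45 ≡ 1, so λ ≡ 1·9 ≡ 9.
  x = λ² - 8 - 8 = 81 - 16 ≡ 10; y = λ·(8 - 10) - 8 ≡ 7. → (10, 7)
add P: (10, 7) + (10, 4): same x and y₁ ≡ -y₂, so the sum is 𝒪.

O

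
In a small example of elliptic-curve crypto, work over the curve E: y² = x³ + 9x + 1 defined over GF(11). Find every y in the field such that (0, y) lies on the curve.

x³ + 9x + 1 = 1 ≡ 1 (mod 11).
Square roots of 1 mod 11: 1 and 10 (since 1² = 1 ≡ 1).

1, 10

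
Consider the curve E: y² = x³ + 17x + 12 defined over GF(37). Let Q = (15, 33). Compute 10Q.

(1, 20)

Double-and-add on 10 = (1010)₂. Start with Q = (15, 33) for the leading 1-bit.
double: tangent at (15, 33): λ = (3·15² + 17)/(2·33) ≡ 26/29. 29⁻¹ ≡ 23 (mod 37), so λ ≡ 26·23 ≡ 6.
  x = λ² - 15 - 15 = 36 - 30 ≡ 6; y = λ·(15 - 6) - 33 ≡ 21. → (6, 21)
double: tangent at (6, 21): λ = (3·6² + 17)/(2·21) ≡ 14/5. 5⁻¹ ≡ 15 (mod 37), so λ ≡ 14·15 ≡ 25.
  x = λ² - 6 - 6 = 625 - 12 ≡ 21; y = λ·(6 - 21) - 21 ≡ 11. → (21, 11)
add Q: (21, 11) + (15, 33). λ = (33 - 11)/(15 - 21) ≡ 22/31 mod 37. 31⁻¹ ≡ 6 (mod 37), so λ ≡ 21.
  x = λ² - 21 - 15 = 441 - 36 ≡ 35; y = λ·(21 - 35) - 11 ≡ 28. → (35, 28)
double: tangent at (35, 28): λ = (3·35² + 17)/(2·28) ≡ 29/19. 19⁻¹ ≡ 2 (mod 37), so λ ≡ 29·2 ≡ 21.
  x = λ² - 35 - 35 = 441 - 70 ≡ 1; y = λ·(35 - 1) - 28 ≡ 20. → (1, 20)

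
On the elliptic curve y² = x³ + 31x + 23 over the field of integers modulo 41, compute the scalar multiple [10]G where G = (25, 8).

(32, 9)

Repeated addition: build up to 10G.
2G: tangent at (25, 8): λ = (3·25² + 31)/(2·8) ≡ 20/16. 16⁻¹ ≡ 18 (mod 41), so λ ≡ 20·18 ≡ 32.
  x = λ² - 25 - 25 = 1024 - 50 ≡ 31; y = λ·(25 - 31) - 8 ≡ 5. → (31, 5)
3G: (31, 5) + (25, 8). λ = (8 - 5)/(25 - 31) ≡ 3/35 mod 41. 35⁻¹ ≡ 34 (mod 41) since 35·34 = 1190 ≡ 1, so λ ≡ 20.
  x = λ² - 31 - 25 = 400 - 56 ≡ 16; y = λ·(31 - 16) - 5 ≡ 8. → (16, 8)
4G: (16, 8) + (25, 8). λ = (8 - 8)/(25 - 16) ≡ 0/9 mod 41. 9⁻¹ ≡ 32 (mod 41), so λ ≡ 0.
  x = λ² - 16 - 25 = 0 - 41 ≡ 0; y = λ·(16 - 0) - 8 ≡ 33. → (0, 33)
5G: (0, 33) + (25, 8). λ = (8 - 33)/(25 - 0) ≡ 16/25 mod 41. 25⁻¹ ≡ 23 (mod 41) since 25·23 = 575 ≡ 1, so λ ≡ 40.
  x = λ² - 0 - 25 = 1600 - 25 ≡ 17; y = λ·(0 - 17) - 33 ≡ 25. → (17, 25)
6G: (17, 25) + (25, 8). λ = (8 - 25)/(25 - 17) ≡ 24/8 mod 41. 8⁻¹ ≡ 36 (mod 41) since 8·36 = 288 ≡ 1, so λ ≡ 3.
  x = λ² - 17 - 25 = 9 - 42 ≡ 8; y = λ·(17 - 8) - 25 ≡ 2. → (8, 2)
7G: (8, 2) + (25, 8). λ = (8 - 2)/(25 - 8) ≡ 6/17 mod 41. 17⁻¹ ≡ 29 (mod 41) since 17·29 = 493 ≡ 1, so λ ≡ 10.
  x = λ² - 8 - 25 = 100 - 33 ≡ 26; y = λ·(8 - 26) - 2 ≡ 23. → (26, 23)
8G: (26, 23) + (25, 8). λ = (8 - 23)/(25 - 26) ≡ 26/40 mod 41. 40⁻¹ ≡ 40 (mod 41), so λ ≡ 15.
  x = λ² - 26 - 25 = 225 - 51 ≡ 10; y = λ·(26 - 10) - 23 ≡ 12. → (10, 12)
9G: (10, 12) + (25, 8). λ = (8 - 12)/(25 - 10) ≡ 37/15 mod 41. 15⁻¹ ≡ 11 (mod 41) since 15·11 = 165 ≡ 1, so λ ≡ 38.
  x = λ² - 10 - 25 = 1444 - 35 ≡ 15; y = λ·(10 - 15) - 12 ≡ 3. → (15, 3)
10G: (15, 3) + (25, 8). λ = (8 - 3)/(25 - 15) ≡ 5/10 mod 41. 10⁻¹ ≡ 37 (mod 41), so λ ≡ 21.
  x = λ² - 15 - 25 = 441 - 40 ≡ 32; y = λ·(15 - 32) - 3 ≡ 9. → (32, 9)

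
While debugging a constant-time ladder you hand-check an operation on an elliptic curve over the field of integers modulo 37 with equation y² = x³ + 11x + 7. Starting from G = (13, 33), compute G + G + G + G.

Repeated addition: build up to 4G.
2G: tangent at (13, 33): λ = (3·13² + 11)/(2·33) ≡ 0/29. 29⁻¹ ≡ 23 (mod 37) since 29·23 = 667 ≡ 1, so λ ≡ 0·23 ≡ 0.
  x = λ² - 13 - 13 = 0 - 26 ≡ 11; y = λ·(13 - 11) - 33 ≡ 4. → (11, 4)
3G: (11, 4) + (13, 33). λ = (33 - 4)/(13 - 11) ≡ 29/2 mod 37. 2⁻¹ ≡ 19 (mod 37) since 2·19 = 38 ≡ 1, so λ ≡ 33.
  x = λ² - 11 - 13 = 1089 - 24 ≡ 29; y = λ·(11 - 29) - 4 ≡ 31. → (29, 31)
4G: (29, 31) + (13, 33). λ = (33 - 31)/(13 - 29) ≡ 2/21 mod 37. 21⁻¹ ≡ 30 (mod 37) since 21·30 = 630 ≡ 1, so λ ≡ 23.
  x = λ² - 29 - 13 = 529 - 42 ≡ 6; y = λ·(29 - 6) - 31 ≡ 17. → (6, 17)

(6, 17)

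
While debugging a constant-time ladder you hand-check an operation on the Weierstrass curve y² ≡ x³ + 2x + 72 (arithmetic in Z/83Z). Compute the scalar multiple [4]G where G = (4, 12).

(61, 81)

Double-and-add on 4 = (100)₂. Start with G = (4, 12) for the leading 1-bit.
double: tangent at (4, 12): λ = (3·4² + 2)/(2·12) ≡ 50/24. 24⁻¹ ≡ 45 (mod 83) since 24·45 = 1080 ≡ 1, so λ ≡ 50·45 ≡ 9.
  x = λ² - 4 - 4 = 81 - 8 ≡ 73; y = λ·(4 - 73) - 12 ≡ 31. → (73, 31)
double: tangent at (73, 31): λ = (3·73² + 2)/(2·31) ≡ 53/62. 62⁻¹ ≡ 79 (mod 83), so λ ≡ 53·79 ≡ 37.
  x = λ² - 73 - 73 = 1369 - 146 ≡ 61; y = λ·(73 - 61) - 31 ≡ 81. → (61, 81)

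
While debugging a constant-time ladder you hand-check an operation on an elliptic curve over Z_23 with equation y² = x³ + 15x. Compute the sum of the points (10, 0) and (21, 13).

(10, 0) + (21, 13). λ = (13 - 0)/(21 - 10) ≡ 13/11 mod 23. 11⁻¹ ≡ 21 (mod 23), so λ ≡ 20.
  x = λ² - 10 - 21 = 400 - 31 ≡ 1; y = λ·(10 - 1) - 0 ≡ 19. → (1, 19)

(1, 19)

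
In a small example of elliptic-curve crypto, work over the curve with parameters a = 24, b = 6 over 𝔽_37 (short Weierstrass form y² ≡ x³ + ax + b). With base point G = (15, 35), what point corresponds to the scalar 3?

(21, 22)

Repeated addition: build up to 3G.
2G: tangent at (15, 35): λ = (3·15² + 24)/(2·35) ≡ 33/33. 33⁻¹ ≡ 9 (mod 37) since 33·9 = 297 ≡ 1, so λ ≡ 33·9 ≡ 1.
  x = λ² - 15 - 15 = 1 - 30 ≡ 8; y = λ·(15 - 8) - 35 ≡ 9. → (8, 9)
3G: (8, 9) + (15, 35). λ = (35 - 9)/(15 - 8) ≡ 26/7 mod 37. 7⁻¹ ≡ 16 (mod 37) since 7·16 = 112 ≡ 1, so λ ≡ 9.
  x = λ² - 8 - 15 = 81 - 23 ≡ 21; y = λ·(8 - 21) - 9 ≡ 22. → (21, 22)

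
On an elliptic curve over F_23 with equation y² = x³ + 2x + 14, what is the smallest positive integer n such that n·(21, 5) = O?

2P: tangent at (21, 5): λ = (3·21² + 2)/(2·5) ≡ 14/10. 10⁻¹ ≡ 7 (mod 23) since 10·7 = 70 ≡ 1, so λ ≡ 14·7 ≡ 6.
  x = λ² - 21 - 21 = 36 - 42 ≡ 17; y = λ·(21 - 17) - 5 ≡ 19. → (17, 19)
3P: (17, 19) + (21, 5). λ = (5 - 19)/(21 - 17) ≡ 9/4 mod 23. 4⁻¹ ≡ 6 (mod 23) since 4·6 = 24 ≡ 1, so λ ≡ 8.
  x = λ² - 17 - 21 = 64 - 38 ≡ 3; y = λ·(17 - 3) - 19 ≡ 1. → (3, 1)
4P: (3, 1) + (21, 5). λ = (5 - 1)/(21 - 3) ≡ 4/18 mod 23. 18⁻¹ ≡ 9 (mod 23) since 18·9 = 162 ≡ 1, so λ ≡ 13.
  x = λ² - 3 - 21 = 169 - 24 ≡ 7; y = λ·(3 - 7) - 1 ≡ 16. → (7, 16)
5P: (7, 16) + (21, 5). λ = (5 - 16)/(21 - 7) ≡ 12/14 mod 23. 14⁻¹ ≡ 5 (mod 23), so λ ≡ 14.
  x = λ² - 7 - 21 = 196 - 28 ≡ 7; y = λ·(7 - 7) - 16 ≡ 7. → (7, 7)
6P: (7, 7) + (21, 5). λ = (5 - 7)/(21 - 7) ≡ 21/14 mod 23. 14⁻¹ ≡ 5 (mod 23) since 14·5 = 70 ≡ 1, so λ ≡ 13.
  x = λ² - 7 - 21 = 169 - 28 ≡ 3; y = λ·(7 - 3) - 7 ≡ 22. → (3, 22)
7P: (3, 22) + (21, 5). λ = (5 - 22)/(21 - 3) ≡ 6/18 mod 23. 18⁻¹ ≡ 9 (mod 23) since 18·9 = 162 ≡ 1, so λ ≡ 8.
  x = λ² - 3 - 21 = 64 - 24 ≡ 17; y = λ·(3 - 17) - 22 ≡ 4. → (17, 4)
8P: (17, 4) + (21, 5). λ = (5 - 4)/(21 - 17) ≡ 1/4 mod 23. 4⁻¹ ≡ 6 (mod 23) since 4·6 = 24 ≡ 1, so λ ≡ 6.
  x = λ² - 17 - 21 = 36 - 38 ≡ 21; y = λ·(17 - 21) - 4 ≡ 18. → (21, 18)
9P: (21, 18) + (21, 5): same x and y₁ ≡ -y₂, so the sum is O.
9P = O, so the order is 9.

9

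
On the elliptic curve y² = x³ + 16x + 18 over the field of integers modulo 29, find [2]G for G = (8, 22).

tangent at (8, 22): λ = (3·8² + 16)/(2·22) ≡ 5/15. 15⁻¹ ≡ 2 (mod 29), so λ ≡ 5·2 ≡ 10.
  x = λ² - 8 - 8 = 100 - 16 ≡ 26; y = λ·(8 - 26) - 22 ≡ 1. → (26, 1)

(26, 1)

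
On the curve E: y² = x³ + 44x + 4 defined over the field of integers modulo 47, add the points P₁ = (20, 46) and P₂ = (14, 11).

(17, 42)

(20, 46) + (14, 11). λ = (11 - 46)/(14 - 20) ≡ 12/41 mod 47. 41⁻¹ ≡ 39 (mod 47), so λ ≡ 45.
  x = λ² - 20 - 14 = 2025 - 34 ≡ 17; y = λ·(20 - 17) - 46 ≡ 42. → (17, 42)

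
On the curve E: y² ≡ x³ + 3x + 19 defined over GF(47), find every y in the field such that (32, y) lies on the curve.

none

x³ + 3x + 19 = 32883 ≡ 30 (mod 47).
30 is a non-residue mod 47; no y exists.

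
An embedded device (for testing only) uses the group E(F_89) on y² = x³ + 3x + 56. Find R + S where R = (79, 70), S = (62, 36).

(41, 6)

(79, 70) + (62, 36). λ = (36 - 70)/(62 - 79) ≡ 55/72 mod 89. 72⁻¹ ≡ 68 (mod 89) since 72·68 = 4896 ≡ 1, so λ ≡ 2.
  x = λ² - 79 - 62 = 4 - 141 ≡ 41; y = λ·(79 - 41) - 70 ≡ 6. → (41, 6)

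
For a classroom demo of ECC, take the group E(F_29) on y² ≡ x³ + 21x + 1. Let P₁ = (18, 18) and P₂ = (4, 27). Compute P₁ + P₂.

(12, 3)

(18, 18) + (4, 27). λ = (27 - 18)/(4 - 18) ≡ 9/15 mod 29. 15⁻¹ ≡ 2 (mod 29) since 15·2 = 30 ≡ 1, so λ ≡ 18.
  x = λ² - 18 - 4 = 324 - 22 ≡ 12; y = λ·(18 - 12) - 18 ≡ 3. → (12, 3)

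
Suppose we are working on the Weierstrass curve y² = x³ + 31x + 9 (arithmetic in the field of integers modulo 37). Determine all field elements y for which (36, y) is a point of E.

none

x³ + 31x + 9 = 47781 ≡ 14 (mod 37).
14 is a non-residue mod 37; no y exists.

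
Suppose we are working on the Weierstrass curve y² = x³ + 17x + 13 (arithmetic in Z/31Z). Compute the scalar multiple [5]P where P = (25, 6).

Repeated addition: build up to 5P.
2P: tangent at (25, 6): λ = (3·25² + 17)/(2·6) ≡ 1/12. 12⁻¹ ≡ 13 (mod 31) since 12·13 = 156 ≡ 1, so λ ≡ 1·13 ≡ 13.
  x = λ² - 25 - 25 = 169 - 50 ≡ 26; y = λ·(25 - 26) - 6 ≡ 12. → (26, 12)
3P: (26, 12) + (25, 6). λ = (6 - 12)/(25 - 26) ≡ 25/30 mod 31. 30⁻¹ ≡ 30 (mod 31), so λ ≡ 6.
  x = λ² - 26 - 25 = 36 - 51 ≡ 16; y = λ·(26 - 16) - 12 ≡ 17. → (16, 17)
4P: (16, 17) + (25, 6). λ = (6 - 17)/(25 - 16) ≡ 20/9 mod 31. 9⁻¹ ≡ 7 (mod 31), so λ ≡ 16.
  x = λ² - 16 - 25 = 256 - 41 ≡ 29; y = λ·(16 - 29) - 17 ≡ 23. → (29, 23)
5P: (29, 23) + (25, 6). λ = (6 - 23)/(25 - 29) ≡ 14/27 mod 31. 27⁻¹ ≡ 23 (mod 31) since 27·23 = 621 ≡ 1, so λ ≡ 12.
  x = λ² - 29 - 25 = 144 - 54 ≡ 28; y = λ·(29 - 28) - 23 ≡ 20. → (28, 20)

(28, 20)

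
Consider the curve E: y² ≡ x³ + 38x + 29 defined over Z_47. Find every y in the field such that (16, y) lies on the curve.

x³ + 38x + 29 = 4733 ≡ 33 (mod 47).
33 is a non-residue mod 47; no y exists.

none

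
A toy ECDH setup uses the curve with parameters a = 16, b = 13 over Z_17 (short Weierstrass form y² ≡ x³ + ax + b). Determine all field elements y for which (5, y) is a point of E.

none

x³ + 16x + 13 = 218 ≡ 14 (mod 17).
14 is a non-residue mod 17; no y exists.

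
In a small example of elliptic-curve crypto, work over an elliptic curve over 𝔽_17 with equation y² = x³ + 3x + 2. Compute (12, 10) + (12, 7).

O

The two points share x = 12 and their y-coordinates satisfy 10 + 7 ≡ 0 (mod 17), so they are inverses. Their sum is O.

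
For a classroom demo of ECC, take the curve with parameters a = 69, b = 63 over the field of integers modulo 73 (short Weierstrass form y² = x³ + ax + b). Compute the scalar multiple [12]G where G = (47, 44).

(47, 29)

Repeated addition: build up to 12G.
2G: tangent at (47, 44): λ = (3·47² + 69)/(2·44) ≡ 53/15. 15⁻¹ ≡ 39 (mod 73), so λ ≡ 53·39 ≡ 23.
  x = λ² - 47 - 47 = 529 - 94 ≡ 70; y = λ·(47 - 70) - 44 ≡ 11. → (70, 11)
3G: (70, 11) + (47, 44). λ = (44 - 11)/(47 - 70) ≡ 33/50 mod 73. 50⁻¹ ≡ 19 (mod 73), so λ ≡ 43.
  x = λ² - 70 - 47 = 1849 - 117 ≡ 53; y = λ·(70 - 53) - 11 ≡ 63. → (53, 63)
4G: (53, 63) + (47, 44). λ = (44 - 63)/(47 - 53) ≡ 54/67 mod 73. 67⁻¹ ≡ 12 (mod 73), so λ ≡ 64.
  x = λ² - 53 - 47 = 4096 - 100 ≡ 54; y = λ·(53 - 54) - 63 ≡ 19. → (54, 19)
5G: (54, 19) + (47, 44). λ = (44 - 19)/(47 - 54) ≡ 25/66 mod 73. 66⁻¹ ≡ 52 (mod 73), so λ ≡ 59.
  x = λ² - 54 - 47 = 3481 - 101 ≡ 22; y = λ·(54 - 22) - 19 ≡ 44. → (22, 44)
6G: (22, 44) + (47, 44). λ = (44 - 44)/(47 - 22) ≡ 0/25 mod 73. 25⁻¹ ≡ 38 (mod 73), so λ ≡ 0.
  x = λ² - 22 - 47 = 0 - 69 ≡ 4; y = λ·(22 - 4) - 44 ≡ 29. → (4, 29)
7G: (4, 29) + (47, 44). λ = (44 - 29)/(47 - 4) ≡ 15/43 mod 73. 43⁻¹ ≡ 17 (mod 73), so λ ≡ 36.
  x = λ² - 4 - 47 = 1296 - 51 ≡ 4; y = λ·(4 - 4) - 29 ≡ 44. → (4, 44)
8G: (4, 44) + (47, 44). λ = (44 - 44)/(47 - 4) ≡ 0/43 mod 73. 43⁻¹ ≡ 17 (mod 73) since 43·17 = 731 ≡ 1, so λ ≡ 0.
  x = λ² - 4 - 47 = 0 - 51 ≡ 22; y = λ·(4 - 22) - 44 ≡ 29. → (22, 29)
9G: (22, 29) + (47, 44). λ = (44 - 29)/(47 - 22) ≡ 15/25 mod 73. 25⁻¹ ≡ 38 (mod 73), so λ ≡ 59.
  x = λ² - 22 - 47 = 3481 - 69 ≡ 54; y = λ·(22 - 54) - 29 ≡ 54. → (54, 54)
10G: (54, 54) + (47, 44). λ = (44 - 54)/(47 - 54) ≡ 63/66 mod 73. 66⁻¹ ≡ 52 (mod 73), so λ ≡ 64.
  x = λ² - 54 - 47 = 4096 - 101 ≡ 53; y = λ·(54 - 53) - 54 ≡ 10. → (53, 10)
11G: (53, 10) + (47, 44). λ = (44 - 10)/(47 - 53) ≡ 34/67 mod 73. 67⁻¹ ≡ 12 (mod 73) since 67·12 = 804 ≡ 1, so λ ≡ 43.
  x = λ² - 53 - 47 = 1849 - 100 ≡ 70; y = λ·(53 - 70) - 10 ≡ 62. → (70, 62)
12G: (70, 62) + (47, 44). λ = (44 - 62)/(47 - 70) ≡ 55/50 mod 73. 50⁻¹ ≡ 19 (mod 73) since 50·19 = 950 ≡ 1, so λ ≡ 23.
  x = λ² - 70 - 47 = 529 - 117 ≡ 47; y = λ·(70 - 47) - 62 ≡ 29. → (47, 29)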